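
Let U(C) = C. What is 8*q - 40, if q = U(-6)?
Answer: -88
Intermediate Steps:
q = -6
8*q - 40 = 8*(-6) - 40 = -48 - 40 = -88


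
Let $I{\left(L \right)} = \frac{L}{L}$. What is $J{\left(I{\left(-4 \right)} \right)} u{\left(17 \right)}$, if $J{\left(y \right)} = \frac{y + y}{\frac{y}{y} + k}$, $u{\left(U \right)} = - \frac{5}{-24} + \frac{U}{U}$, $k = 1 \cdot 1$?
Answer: $\frac{29}{24} \approx 1.2083$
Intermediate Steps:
$k = 1$
$I{\left(L \right)} = 1$
$u{\left(U \right)} = \frac{29}{24}$ ($u{\left(U \right)} = \left(-5\right) \left(- \frac{1}{24}\right) + 1 = \frac{5}{24} + 1 = \frac{29}{24}$)
$J{\left(y \right)} = y$ ($J{\left(y \right)} = \frac{y + y}{\frac{y}{y} + 1} = \frac{2 y}{1 + 1} = \frac{2 y}{2} = 2 y \frac{1}{2} = y$)
$J{\left(I{\left(-4 \right)} \right)} u{\left(17 \right)} = 1 \cdot \frac{29}{24} = \frac{29}{24}$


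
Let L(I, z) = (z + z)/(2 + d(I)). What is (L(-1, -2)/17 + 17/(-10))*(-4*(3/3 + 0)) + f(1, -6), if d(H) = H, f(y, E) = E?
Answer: 148/85 ≈ 1.7412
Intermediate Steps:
L(I, z) = 2*z/(2 + I) (L(I, z) = (z + z)/(2 + I) = (2*z)/(2 + I) = 2*z/(2 + I))
(L(-1, -2)/17 + 17/(-10))*(-4*(3/3 + 0)) + f(1, -6) = ((2*(-2)/(2 - 1))/17 + 17/(-10))*(-4*(3/3 + 0)) - 6 = ((2*(-2)/1)*(1/17) + 17*(-⅒))*(-4*(3*(⅓) + 0)) - 6 = ((2*(-2)*1)*(1/17) - 17/10)*(-4*(1 + 0)) - 6 = (-4*1/17 - 17/10)*(-4*1) - 6 = (-4/17 - 17/10)*(-4) - 6 = -329/170*(-4) - 6 = 658/85 - 6 = 148/85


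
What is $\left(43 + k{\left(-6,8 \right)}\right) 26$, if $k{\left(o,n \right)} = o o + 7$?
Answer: $2236$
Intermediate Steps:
$k{\left(o,n \right)} = 7 + o^{2}$ ($k{\left(o,n \right)} = o^{2} + 7 = 7 + o^{2}$)
$\left(43 + k{\left(-6,8 \right)}\right) 26 = \left(43 + \left(7 + \left(-6\right)^{2}\right)\right) 26 = \left(43 + \left(7 + 36\right)\right) 26 = \left(43 + 43\right) 26 = 86 \cdot 26 = 2236$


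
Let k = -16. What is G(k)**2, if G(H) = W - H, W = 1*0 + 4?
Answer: 400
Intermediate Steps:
W = 4 (W = 0 + 4 = 4)
G(H) = 4 - H
G(k)**2 = (4 - 1*(-16))**2 = (4 + 16)**2 = 20**2 = 400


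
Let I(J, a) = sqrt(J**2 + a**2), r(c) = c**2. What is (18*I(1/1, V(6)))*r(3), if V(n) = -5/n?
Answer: 27*sqrt(61) ≈ 210.88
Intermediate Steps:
(18*I(1/1, V(6)))*r(3) = (18*sqrt((1/1)**2 + (-5/6)**2))*3**2 = (18*sqrt(1**2 + (-5*1/6)**2))*9 = (18*sqrt(1 + (-5/6)**2))*9 = (18*sqrt(1 + 25/36))*9 = (18*sqrt(61/36))*9 = (18*(sqrt(61)/6))*9 = (3*sqrt(61))*9 = 27*sqrt(61)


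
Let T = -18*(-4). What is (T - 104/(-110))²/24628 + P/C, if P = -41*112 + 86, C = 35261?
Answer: 57967621346/656733480425 ≈ 0.088267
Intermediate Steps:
T = 72
P = -4506 (P = -4592 + 86 = -4506)
(T - 104/(-110))²/24628 + P/C = (72 - 104/(-110))²/24628 - 4506/35261 = (72 - 104*(-1/110))²*(1/24628) - 4506*1/35261 = (72 + 52/55)²*(1/24628) - 4506/35261 = (4012/55)²*(1/24628) - 4506/35261 = (16096144/3025)*(1/24628) - 4506/35261 = 4024036/18624925 - 4506/35261 = 57967621346/656733480425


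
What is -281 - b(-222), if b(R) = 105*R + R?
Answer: 23251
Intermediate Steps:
b(R) = 106*R
-281 - b(-222) = -281 - 106*(-222) = -281 - 1*(-23532) = -281 + 23532 = 23251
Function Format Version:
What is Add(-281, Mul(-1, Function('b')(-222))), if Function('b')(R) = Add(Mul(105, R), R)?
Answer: 23251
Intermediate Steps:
Function('b')(R) = Mul(106, R)
Add(-281, Mul(-1, Function('b')(-222))) = Add(-281, Mul(-1, Mul(106, -222))) = Add(-281, Mul(-1, -23532)) = Add(-281, 23532) = 23251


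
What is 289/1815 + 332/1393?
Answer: 1005157/2528295 ≈ 0.39756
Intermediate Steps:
289/1815 + 332/1393 = 1005157/2528295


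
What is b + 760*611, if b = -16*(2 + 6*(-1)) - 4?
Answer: 464420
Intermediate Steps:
b = 60 (b = -16*(2 - 6) - 4 = -16*(-4) - 4 = 64 - 4 = 60)
b + 760*611 = 60 + 760*611 = 60 + 464360 = 464420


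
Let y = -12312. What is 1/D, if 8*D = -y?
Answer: 1/1539 ≈ 0.00064977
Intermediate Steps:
D = 1539 (D = (-1*(-12312))/8 = (⅛)*12312 = 1539)
1/D = 1/1539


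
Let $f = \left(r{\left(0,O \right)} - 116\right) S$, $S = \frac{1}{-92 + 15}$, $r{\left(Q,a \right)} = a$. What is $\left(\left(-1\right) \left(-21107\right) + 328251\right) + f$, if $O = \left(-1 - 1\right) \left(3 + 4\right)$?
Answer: $\frac{26900696}{77} \approx 3.4936 \cdot 10^{5}$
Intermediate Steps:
$O = -14$ ($O = \left(-2\right) 7 = -14$)
$S = - \frac{1}{77}$ ($S = \frac{1}{-77} = - \frac{1}{77} \approx -0.012987$)
$f = \frac{130}{77}$ ($f = \left(-14 - 116\right) \left(- \frac{1}{77}\right) = \left(-130\right) \left(- \frac{1}{77}\right) = \frac{130}{77} \approx 1.6883$)
$\left(\left(-1\right) \left(-21107\right) + 328251\right) + f = \left(\left(-1\right) \left(-21107\right) + 328251\right) + \frac{130}{77} = \left(21107 + 328251\right) + \frac{130}{77} = 349358 + \frac{130}{77} = \frac{26900696}{77}$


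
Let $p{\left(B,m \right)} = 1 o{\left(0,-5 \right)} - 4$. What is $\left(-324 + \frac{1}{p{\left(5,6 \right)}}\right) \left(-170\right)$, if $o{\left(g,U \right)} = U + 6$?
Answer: $\frac{165410}{3} \approx 55137.0$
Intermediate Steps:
$o{\left(g,U \right)} = 6 + U$
$p{\left(B,m \right)} = -3$ ($p{\left(B,m \right)} = 1 \left(6 - 5\right) - 4 = 1 \cdot 1 - 4 = 1 - 4 = -3$)
$\left(-324 + \frac{1}{p{\left(5,6 \right)}}\right) \left(-170\right) = \left(-324 + \frac{1}{-3}\right) \left(-170\right) = \left(-324 - \frac{1}{3}\right) \left(-170\right) = \left(- \frac{973}{3}\right) \left(-170\right) = \frac{165410}{3}$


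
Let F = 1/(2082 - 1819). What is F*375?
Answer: 375/263 ≈ 1.4259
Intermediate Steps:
F = 1/263 ≈ 0.0038023
F*375 = (1/263)*375 = 375/263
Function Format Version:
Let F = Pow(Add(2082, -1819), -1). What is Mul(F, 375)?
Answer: Rational(375, 263) ≈ 1.4259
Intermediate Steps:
F = Rational(1, 263) (F = Pow(263, -1) = Rational(1, 263) ≈ 0.0038023)
Mul(F, 375) = Mul(Rational(1, 263), 375) = Rational(375, 263)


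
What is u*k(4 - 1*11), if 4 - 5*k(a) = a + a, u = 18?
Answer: 324/5 ≈ 64.800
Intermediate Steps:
k(a) = 4/5 - 2*a/5 (k(a) = 4/5 - (a + a)/5 = 4/5 - 2*a/5)
u*k(4 - 1*11) = 18*(4/5 - 2*(4 - 1*11)/5) = 18*(4/5 - 2*(4 - 11)/5) = 18*(4/5 - 2/5*(-7)) = 18*(4/5 + 14/5) = 18*(18/5) = 324/5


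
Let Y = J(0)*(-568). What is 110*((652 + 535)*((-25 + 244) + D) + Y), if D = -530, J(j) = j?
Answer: -40607270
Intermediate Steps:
Y = 0 (Y = 0*(-568) = 0)
110*((652 + 535)*((-25 + 244) + D) + Y) = 110*((652 + 535)*((-25 + 244) - 530) + 0) = 110*(1187*(219 - 530) + 0) = 110*(1187*(-311) + 0) = 110*(-369157 + 0) = 110*(-369157) = -40607270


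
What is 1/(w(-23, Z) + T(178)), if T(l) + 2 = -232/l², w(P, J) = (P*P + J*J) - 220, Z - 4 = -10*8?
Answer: 7921/48183385 ≈ 0.00016439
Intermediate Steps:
Z = -76 (Z = 4 - 10*8 = 4 - 80 = -76)
w(P, J) = -220 + J² + P² (w(P, J) = (P² + J²) - 220 = (J² + P²) - 220 = -220 + J² + P²)
T(l) = -2 - 232/l²
1/(w(-23, Z) + T(178)) = 1/((-220 + (-76)² + (-23)²) + (-2 - 232/178²)) = 1/((-220 + 5776 + 529) + (-2 - 232*1/31684)) = 1/(6085 + (-2 - 58/7921)) = 1/(6085 - 15900/7921) = 1/(48183385/7921) = 7921/48183385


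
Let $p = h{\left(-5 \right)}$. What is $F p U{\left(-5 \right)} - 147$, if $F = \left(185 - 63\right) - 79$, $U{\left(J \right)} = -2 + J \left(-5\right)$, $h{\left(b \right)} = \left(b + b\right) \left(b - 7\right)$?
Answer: $118533$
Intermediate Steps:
$h{\left(b \right)} = 2 b \left(-7 + b\right)$
$U{\left(J \right)} = -2 - 5 J$
$p = 120$ ($p = 2 \left(-5\right) \left(-7 - 5\right) = 2 \left(-5\right) \left(-12\right) = 120$)
$F = 43$ ($F = 122 - 79 = 43$)
$F p U{\left(-5 \right)} - 147 = 43 \cdot 120 \left(-2 - -25\right) - 147 = 43 \cdot 120 \left(-2 + 25\right) - 147 = 43 \cdot 120 \cdot 23 - 147 = 43 \cdot 2760 - 147 = 118680 - 147 = 118533$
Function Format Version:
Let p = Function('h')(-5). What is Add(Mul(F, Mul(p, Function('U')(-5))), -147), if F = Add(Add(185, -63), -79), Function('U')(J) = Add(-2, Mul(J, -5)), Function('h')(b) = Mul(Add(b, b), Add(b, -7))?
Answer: 118533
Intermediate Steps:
Function('h')(b) = Mul(2, b, Add(-7, b)) (Function('h')(b) = Mul(Mul(2, b), Add(-7, b)) = Mul(2, b, Add(-7, b)))
Function('U')(J) = Add(-2, Mul(-5, J))
p = 120 (p = Mul(2, -5, Add(-7, -5)) = Mul(2, -5, -12) = 120)
F = 43 (F = Add(122, -79) = 43)
Add(Mul(F, Mul(p, Function('U')(-5))), -147) = Add(Mul(43, Mul(120, Add(-2, Mul(-5, -5)))), -147) = Add(Mul(43, Mul(120, Add(-2, 25))), -147) = Add(Mul(43, Mul(120, 23)), -147) = Add(Mul(43, 2760), -147) = Add(118680, -147) = 118533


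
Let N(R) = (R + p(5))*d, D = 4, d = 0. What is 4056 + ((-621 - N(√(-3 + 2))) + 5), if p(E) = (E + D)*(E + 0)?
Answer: 3440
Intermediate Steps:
p(E) = E*(4 + E) (p(E) = (E + 4)*(E + 0) = (4 + E)*E = E*(4 + E))
N(R) = 0 (N(R) = (R + 5*(4 + 5))*0 = (R + 5*9)*0 = (R + 45)*0 = (45 + R)*0 = 0)
4056 + ((-621 - N(√(-3 + 2))) + 5) = 4056 + ((-621 - 1*0) + 5) = 4056 + ((-621 + 0) + 5) = 4056 + (-621 + 5) = 4056 - 616 = 3440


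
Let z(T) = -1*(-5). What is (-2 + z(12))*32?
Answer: 96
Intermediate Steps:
z(T) = 5
(-2 + z(12))*32 = (-2 + 5)*32 = 3*32 = 96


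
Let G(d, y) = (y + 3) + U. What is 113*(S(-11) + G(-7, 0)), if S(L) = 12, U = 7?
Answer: 2486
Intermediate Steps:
G(d, y) = 10 + y (G(d, y) = (y + 3) + 7 = (3 + y) + 7 = 10 + y)
113*(S(-11) + G(-7, 0)) = 113*(12 + (10 + 0)) = 113*(12 + 10) = 113*22 = 2486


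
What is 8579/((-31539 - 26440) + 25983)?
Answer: -8579/31996 ≈ -0.26813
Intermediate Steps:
8579/((-31539 - 26440) + 25983) = 8579/(-57979 + 25983) = 8579/(-31996) = 8579*(-1/31996) = -8579/31996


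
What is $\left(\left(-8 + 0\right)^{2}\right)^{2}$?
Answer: $4096$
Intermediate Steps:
$\left(\left(-8 + 0\right)^{2}\right)^{2} = \left(\left(-8\right)^{2}\right)^{2} = 64^{2} = 4096$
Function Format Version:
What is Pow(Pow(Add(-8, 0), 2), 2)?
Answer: 4096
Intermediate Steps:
Pow(Pow(Add(-8, 0), 2), 2) = Pow(Pow(-8, 2), 2) = Pow(64, 2) = 4096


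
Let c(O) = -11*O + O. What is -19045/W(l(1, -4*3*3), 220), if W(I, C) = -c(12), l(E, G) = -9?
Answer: -3809/24 ≈ -158.71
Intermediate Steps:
c(O) = -10*O
W(I, C) = 120 (W(I, C) = -(-10)*12 = -1*(-120) = 120)
-19045/W(l(1, -4*3*3), 220) = -19045/120 = -19045*1/120 = -3809/24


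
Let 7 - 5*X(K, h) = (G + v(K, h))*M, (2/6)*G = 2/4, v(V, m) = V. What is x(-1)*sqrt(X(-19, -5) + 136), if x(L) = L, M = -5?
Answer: -sqrt(11990)/10 ≈ -10.950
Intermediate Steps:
G = 3/2 (G = 3*(2/4) = 3*(2*(1/4)) = 3*(1/2) = 3/2 ≈ 1.5000)
X(K, h) = 29/10 + K (X(K, h) = 7/5 - (3/2 + K)*(-5)/5 = 7/5 - (-15/2 - 5*K)/5 = 7/5 + (3/2 + K) = 29/10 + K)
x(-1)*sqrt(X(-19, -5) + 136) = -sqrt((29/10 - 19) + 136) = -sqrt(-161/10 + 136) = -sqrt(1199/10) = -sqrt(11990)/10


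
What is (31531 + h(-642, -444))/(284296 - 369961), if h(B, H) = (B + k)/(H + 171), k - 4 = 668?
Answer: -956437/2598505 ≈ -0.36807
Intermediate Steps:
k = 672 (k = 4 + 668 = 672)
h(B, H) = (672 + B)/(171 + H) (h(B, H) = (B + 672)/(H + 171) = (672 + B)/(171 + H))
(31531 + h(-642, -444))/(284296 - 369961) = (31531 + (672 - 642)/(171 - 444))/(284296 - 369961) = (31531 + 30/(-273))/(-85665) = (31531 - 1/273*30)*(-1/85665) = (31531 - 10/91)*(-1/85665) = (2869311/91)*(-1/85665) = -956437/2598505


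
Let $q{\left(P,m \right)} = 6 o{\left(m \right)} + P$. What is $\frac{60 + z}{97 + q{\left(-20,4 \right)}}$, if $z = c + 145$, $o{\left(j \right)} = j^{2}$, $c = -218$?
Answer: $- \frac{13}{173} \approx -0.075145$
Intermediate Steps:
$z = -73$ ($z = -218 + 145 = -73$)
$q{\left(P,m \right)} = P + 6 m^{2}$ ($q{\left(P,m \right)} = 6 m^{2} + P = P + 6 m^{2}$)
$\frac{60 + z}{97 + q{\left(-20,4 \right)}} = \frac{60 - 73}{97 - \left(20 - 6 \cdot 4^{2}\right)} = - \frac{13}{97 + \left(-20 + 6 \cdot 16\right)} = - \frac{13}{97 + \left(-20 + 96\right)} = - \frac{13}{97 + 76} = - \frac{13}{173}$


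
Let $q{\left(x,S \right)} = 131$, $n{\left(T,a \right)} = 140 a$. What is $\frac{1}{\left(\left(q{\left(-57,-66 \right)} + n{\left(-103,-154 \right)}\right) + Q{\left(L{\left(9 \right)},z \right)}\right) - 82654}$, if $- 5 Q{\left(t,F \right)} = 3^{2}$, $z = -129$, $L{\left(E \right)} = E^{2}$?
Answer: $- \frac{5}{520424} \approx -9.6076 \cdot 10^{-6}$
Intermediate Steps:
$Q{\left(t,F \right)} = - \frac{9}{5}$ ($Q{\left(t,F \right)} = - \frac{3^{2}}{5} = \left(- \frac{1}{5}\right) 9 = - \frac{9}{5}$)
$\frac{1}{\left(\left(q{\left(-57,-66 \right)} + n{\left(-103,-154 \right)}\right) + Q{\left(L{\left(9 \right)},z \right)}\right) - 82654} = \frac{1}{\left(\left(131 + 140 \left(-154\right)\right) - \frac{9}{5}\right) - 82654} = \frac{1}{\left(\left(131 - 21560\right) - \frac{9}{5}\right) - 82654} = \frac{1}{\left(-21429 - \frac{9}{5}\right) - 82654} = \frac{1}{- \frac{107154}{5} - 82654} = \frac{1}{- \frac{520424}{5}} = - \frac{5}{520424}$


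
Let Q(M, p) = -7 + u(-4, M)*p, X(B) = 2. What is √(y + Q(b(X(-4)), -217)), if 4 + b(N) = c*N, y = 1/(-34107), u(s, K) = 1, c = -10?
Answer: I*√260576422683/34107 ≈ 14.967*I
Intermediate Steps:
y = -1/34107 ≈ -2.9319e-5
b(N) = -4 - 10*N
Q(M, p) = -7 + p (Q(M, p) = -7 + 1*p = -7 + p)
√(y + Q(b(X(-4)), -217)) = √(-1/34107 + (-7 - 217)) = √(-1/34107 - 224) = √(-7639969/34107) = I*√260576422683/34107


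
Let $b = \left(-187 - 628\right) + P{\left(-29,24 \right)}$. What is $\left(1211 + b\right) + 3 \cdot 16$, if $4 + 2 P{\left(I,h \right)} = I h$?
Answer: $94$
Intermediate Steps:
$P{\left(I,h \right)} = -2 + \frac{I h}{2}$
$b = -1165$ ($b = \left(-187 - 628\right) + \left(-2 + \frac{1}{2} \left(-29\right) 24\right) = -815 - 350 = -1165$)
$\left(1211 + b\right) + 3 \cdot 16 = \left(1211 - 1165\right) + 3 \cdot 16 = 46 + 48 = 94$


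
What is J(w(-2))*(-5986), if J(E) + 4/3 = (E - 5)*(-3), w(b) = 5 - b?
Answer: 131692/3 ≈ 43897.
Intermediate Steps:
J(E) = 41/3 - 3*E (J(E) = -4/3 + (E - 5)*(-3) = -4/3 + (-5 + E)*(-3) = -4/3 + (15 - 3*E) = 41/3 - 3*E)
J(w(-2))*(-5986) = (41/3 - 3*(5 - 1*(-2)))*(-5986) = (41/3 - 3*(5 + 2))*(-5986) = (41/3 - 3*7)*(-5986) = (41/3 - 21)*(-5986) = -22/3*(-5986) = 131692/3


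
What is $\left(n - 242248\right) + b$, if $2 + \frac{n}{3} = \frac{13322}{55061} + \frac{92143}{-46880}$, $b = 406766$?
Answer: $\frac{424634845625071}{2581259680} \approx 1.6451 \cdot 10^{5}$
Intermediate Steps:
$n = - \frac{28834409169}{2581259680}$ ($n = -6 + 3 \left(\frac{13322}{55061} + \frac{92143}{-46880}\right) = -6 + 3 \left(13322 \cdot \frac{1}{55061} + 92143 \left(- \frac{1}{46880}\right)\right) = -6 + 3 \left(\frac{13322}{55061} - \frac{92143}{46880}\right) = -6 + 3 \left(- \frac{4448950363}{2581259680}\right) = -6 - \frac{13346851089}{2581259680} = - \frac{28834409169}{2581259680} \approx -11.171$)
$\left(n - 242248\right) + b = \left(- \frac{28834409169}{2581259680} - 242248\right) + 406766 = - \frac{625333829369809}{2581259680} + 406766 = \frac{424634845625071}{2581259680}$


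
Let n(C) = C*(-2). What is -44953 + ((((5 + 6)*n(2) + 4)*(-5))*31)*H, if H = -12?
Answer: -119353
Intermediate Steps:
n(C) = -2*C
-44953 + ((((5 + 6)*n(2) + 4)*(-5))*31)*H = -44953 + ((((5 + 6)*(-2*2) + 4)*(-5))*31)*(-12) = -44953 + (((11*(-4) + 4)*(-5))*31)*(-12) = -44953 + (((-44 + 4)*(-5))*31)*(-12) = -44953 + (-40*(-5)*31)*(-12) = -44953 + (200*31)*(-12) = -44953 + 6200*(-12) = -44953 - 74400 = -119353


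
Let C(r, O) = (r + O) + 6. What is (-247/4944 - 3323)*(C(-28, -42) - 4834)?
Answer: 40235010391/2472 ≈ 1.6276e+7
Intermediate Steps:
C(r, O) = 6 + O + r (C(r, O) = (O + r) + 6 = 6 + O + r)
(-247/4944 - 3323)*(C(-28, -42) - 4834) = (-247/4944 - 3323)*((6 - 42 - 28) - 4834) = (-247*1/4944 - 3323)*(-64 - 4834) = (-247/4944 - 3323)*(-4898) = -16429159/4944*(-4898) = 40235010391/2472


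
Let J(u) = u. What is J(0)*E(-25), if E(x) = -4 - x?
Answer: 0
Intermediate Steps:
J(0)*E(-25) = 0*(-4 - 1*(-25)) = 0*(-4 + 25) = 0*21 = 0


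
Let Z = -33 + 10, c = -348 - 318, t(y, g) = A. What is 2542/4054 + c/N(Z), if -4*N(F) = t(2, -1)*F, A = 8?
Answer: -645758/46621 ≈ -13.851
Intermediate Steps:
t(y, g) = 8
c = -666
Z = -23
N(F) = -2*F
2542/4054 + c/N(Z) = 2542/4054 - 666/((-2*(-23))) = 2542*(1/4054) - 666/46 = 1271/2027 - 666*1/46 = 1271/2027 - 333/23 = -645758/46621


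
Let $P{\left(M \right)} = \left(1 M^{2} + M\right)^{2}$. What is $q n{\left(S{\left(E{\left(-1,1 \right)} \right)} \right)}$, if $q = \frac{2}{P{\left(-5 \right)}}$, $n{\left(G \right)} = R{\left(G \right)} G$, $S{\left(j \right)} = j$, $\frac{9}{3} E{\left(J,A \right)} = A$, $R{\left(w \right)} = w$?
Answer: $\frac{1}{1800} \approx 0.00055556$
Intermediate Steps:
$E{\left(J,A \right)} = \frac{A}{3}$
$P{\left(M \right)} = \left(M + M^{2}\right)^{2}$ ($P{\left(M \right)} = \left(M^{2} + M\right)^{2} = \left(M + M^{2}\right)^{2}$)
$n{\left(G \right)} = G^{2}$ ($n{\left(G \right)} = G G = G^{2}$)
$q = \frac{1}{200}$ ($q = \frac{2}{\left(-5\right)^{2} \left(1 - 5\right)^{2}} = \frac{2}{25 \left(-4\right)^{2}} = \frac{2}{25 \cdot 16} = \frac{2}{400} = 2 \cdot \frac{1}{400} = \frac{1}{200} \approx 0.005$)
$q n{\left(S{\left(E{\left(-1,1 \right)} \right)} \right)} = \frac{\left(\frac{1}{3} \cdot 1\right)^{2}}{200} = \frac{1}{200 \cdot 9} = \frac{1}{200} \cdot \frac{1}{9} = \frac{1}{1800}$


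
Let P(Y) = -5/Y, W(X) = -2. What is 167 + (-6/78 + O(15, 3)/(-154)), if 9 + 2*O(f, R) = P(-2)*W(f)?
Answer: 47753/286 ≈ 166.97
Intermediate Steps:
O(f, R) = -7 (O(f, R) = -9/2 + (-5/(-2)*(-2))/2 = -9/2 + (-5*(-1/2)*(-2))/2 = -9/2 + ((5/2)*(-2))/2 = -9/2 + (1/2)*(-5) = -9/2 - 5/2 = -7)
167 + (-6/78 + O(15, 3)/(-154)) = 167 + (-6/78 - 7/(-154)) = 167 + (-6*1/78 - 7*(-1/154)) = 167 + (-1/13 + 1/22) = 167 - 9/286 = 47753/286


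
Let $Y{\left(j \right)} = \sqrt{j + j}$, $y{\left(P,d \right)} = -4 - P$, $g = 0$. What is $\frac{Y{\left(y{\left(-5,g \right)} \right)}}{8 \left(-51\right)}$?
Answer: $- \frac{\sqrt{2}}{408} \approx -0.0034662$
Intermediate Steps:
$Y{\left(j \right)} = \sqrt{2} \sqrt{j}$ ($Y{\left(j \right)} = \sqrt{2 j} = \sqrt{2} \sqrt{j}$)
$\frac{Y{\left(y{\left(-5,g \right)} \right)}}{8 \left(-51\right)} = \frac{\sqrt{2} \sqrt{-4 - -5}}{8 \left(-51\right)} = \frac{\sqrt{2} \sqrt{-4 + 5}}{-408} = \sqrt{2} \sqrt{1} \left(- \frac{1}{408}\right) = \sqrt{2} \cdot 1 \left(- \frac{1}{408}\right) = \sqrt{2} \left(- \frac{1}{408}\right) = - \frac{\sqrt{2}}{408}$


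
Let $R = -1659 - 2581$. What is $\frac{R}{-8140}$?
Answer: $\frac{212}{407} \approx 0.52088$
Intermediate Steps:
$R = -4240$ ($R = -1659 - 2581 = -4240$)
$\frac{R}{-8140} = - \frac{4240}{-8140} = \left(-4240\right) \left(- \frac{1}{8140}\right) = \frac{212}{407}$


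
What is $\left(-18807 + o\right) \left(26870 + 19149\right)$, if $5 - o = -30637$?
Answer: $544634865$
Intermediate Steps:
$o = 30642$ ($o = 5 - -30637 = 5 + 30637 = 30642$)
$\left(-18807 + o\right) \left(26870 + 19149\right) = \left(-18807 + 30642\right) \left(26870 + 19149\right) = 11835 \cdot 46019 = 544634865$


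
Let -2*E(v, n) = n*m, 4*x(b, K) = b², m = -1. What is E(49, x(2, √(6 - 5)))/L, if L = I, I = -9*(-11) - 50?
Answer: 1/98 ≈ 0.010204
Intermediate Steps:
I = 49 (I = 99 - 50 = 49)
x(b, K) = b²/4
L = 49
E(v, n) = n/2 (E(v, n) = -n*(-1)/2 = -(-1)*n/2 = n/2)
E(49, x(2, √(6 - 5)))/L = (((¼)*2²)/2)/49 = (((¼)*4)/2)*(1/49) = ((½)*1)*(1/49) = (½)*(1/49) = 1/98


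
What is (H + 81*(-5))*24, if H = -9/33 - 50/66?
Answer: -107192/11 ≈ -9744.7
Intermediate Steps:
H = -34/33 (H = -9*1/33 - 50*1/66 = -3/11 - 25/33 = -34/33 ≈ -1.0303)
(H + 81*(-5))*24 = (-34/33 + 81*(-5))*24 = (-34/33 - 405)*24 = -13399/33*24 = -107192/11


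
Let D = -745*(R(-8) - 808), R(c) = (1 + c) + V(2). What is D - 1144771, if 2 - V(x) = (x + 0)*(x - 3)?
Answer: -540576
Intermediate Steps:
V(x) = 2 - x*(-3 + x) (V(x) = 2 - (x + 0)*(x - 3) = 2 - x*(-3 + x))
R(c) = 5 + c (R(c) = (1 + c) + (2 - 1*2**2 + 3*2) = (1 + c) + (2 - 1*4 + 6) = (1 + c) + (2 - 4 + 6) = (1 + c) + 4 = 5 + c)
D = 604195 (D = -745*((5 - 8) - 808) = -745*(-3 - 808) = -745*(-811) = 604195)
D - 1144771 = 604195 - 1144771 = -540576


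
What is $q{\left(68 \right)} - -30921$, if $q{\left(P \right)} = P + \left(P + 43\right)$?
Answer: $31100$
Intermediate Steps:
$q{\left(P \right)} = 43 + 2 P$ ($q{\left(P \right)} = P + \left(43 + P\right) = 43 + 2 P$)
$q{\left(68 \right)} - -30921 = \left(43 + 2 \cdot 68\right) - -30921 = \left(43 + 136\right) + 30921 = 179 + 30921 = 31100$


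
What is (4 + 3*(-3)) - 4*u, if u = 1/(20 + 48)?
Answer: -86/17 ≈ -5.0588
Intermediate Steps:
u = 1/68 ≈ 0.014706
(4 + 3*(-3)) - 4*u = (4 + 3*(-3)) - 4*1/68 = (4 - 9) - 1/17 = -5 - 1/17 = -86/17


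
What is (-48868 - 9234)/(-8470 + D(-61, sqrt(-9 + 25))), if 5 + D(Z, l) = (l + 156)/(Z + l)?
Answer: 3311814/483235 ≈ 6.8534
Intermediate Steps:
D(Z, l) = -5 + (156 + l)/(Z + l) (D(Z, l) = -5 + (l + 156)/(Z + l) = -5 + (156 + l)/(Z + l))
(-48868 - 9234)/(-8470 + D(-61, sqrt(-9 + 25))) = (-48868 - 9234)/(-8470 + (156 - 5*(-61) - 4*sqrt(-9 + 25))/(-61 + sqrt(-9 + 25))) = -58102/(-8470 + (156 + 305 - 4*sqrt(16))/(-61 + sqrt(16))) = -58102/(-8470 + (156 + 305 - 4*4)/(-61 + 4)) = -58102/(-8470 + (156 + 305 - 16)/(-57)) = -58102/(-8470 - 1/57*445) = -58102/(-8470 - 445/57) = -58102/(-483235/57) = -58102*(-57/483235) = 3311814/483235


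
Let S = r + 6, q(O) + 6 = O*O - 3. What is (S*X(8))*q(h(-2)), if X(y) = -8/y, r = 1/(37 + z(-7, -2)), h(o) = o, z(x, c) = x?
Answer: 181/6 ≈ 30.167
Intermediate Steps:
r = 1/30 (r = 1/(37 - 7) = 1/30 ≈ 0.033333)
q(O) = -9 + O**2 (q(O) = -6 + (O*O - 3) = -6 + (O**2 - 3) = -6 + (-3 + O**2) = -9 + O**2)
S = 181/30 (S = 1/30 + 6 = 181/30 ≈ 6.0333)
(S*X(8))*q(h(-2)) = (181*(-8/8)/30)*(-9 + (-2)**2) = (181*(-8*1/8)/30)*(-9 + 4) = ((181/30)*(-1))*(-5) = -181/30*(-5) = 181/6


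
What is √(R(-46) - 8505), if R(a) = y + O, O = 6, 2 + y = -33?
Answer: I*√8534 ≈ 92.38*I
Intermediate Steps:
y = -35 (y = -2 - 33 = -35)
R(a) = -29 (R(a) = -35 + 6 = -29)
√(R(-46) - 8505) = √(-29 - 8505) = √(-8534) = I*√8534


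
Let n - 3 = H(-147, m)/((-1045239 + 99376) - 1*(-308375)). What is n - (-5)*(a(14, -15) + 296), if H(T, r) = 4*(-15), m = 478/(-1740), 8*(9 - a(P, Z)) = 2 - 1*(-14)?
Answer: 80642237/53124 ≈ 1518.0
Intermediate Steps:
a(P, Z) = 7 (a(P, Z) = 9 - (2 - 1*(-14))/8 = 9 - (2 + 14)/8 = 9 - ⅛*16 = 9 - 2 = 7)
m = -239/870 (m = 478*(-1/1740) = -239/870 ≈ -0.27471)
H(T, r) = -60
n = 159377/53124 (n = 3 - 60/((-1045239 + 99376) - 1*(-308375)) = 3 - 60/(-945863 + 308375) = 3 - 60/(-637488) = 3 - 60*(-1/637488) = 3 + 5/53124 = 159377/53124 ≈ 3.0001)
n - (-5)*(a(14, -15) + 296) = 159377/53124 - (-5)*(7 + 296) = 159377/53124 - (-5)*303 = 159377/53124 - 1*(-1515) = 159377/53124 + 1515 = 80642237/53124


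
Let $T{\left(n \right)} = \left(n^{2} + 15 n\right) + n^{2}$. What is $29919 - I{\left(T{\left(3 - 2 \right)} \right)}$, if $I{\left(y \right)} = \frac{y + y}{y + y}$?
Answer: $29918$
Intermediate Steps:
$T{\left(n \right)} = 2 n^{2} + 15 n$
$I{\left(y \right)} = 1$ ($I{\left(y \right)} = \frac{2 y}{2 y} = 2 y \frac{1}{2 y} = 1$)
$29919 - I{\left(T{\left(3 - 2 \right)} \right)} = 29919 - 1 = 29918$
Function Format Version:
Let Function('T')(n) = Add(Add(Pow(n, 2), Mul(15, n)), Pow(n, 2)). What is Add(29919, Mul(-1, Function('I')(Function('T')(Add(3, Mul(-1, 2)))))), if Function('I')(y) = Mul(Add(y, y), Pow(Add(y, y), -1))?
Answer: 29918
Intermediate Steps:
Function('T')(n) = Add(Mul(2, Pow(n, 2)), Mul(15, n))
Function('I')(y) = 1 (Function('I')(y) = Mul(Mul(2, y), Pow(Mul(2, y), -1)) = Mul(Mul(2, y), Mul(Rational(1, 2), Pow(y, -1))) = 1)
Add(29919, Mul(-1, Function('I')(Function('T')(Add(3, Mul(-1, 2)))))) = Add(29919, Mul(-1, 1)) = Add(29919, -1) = 29918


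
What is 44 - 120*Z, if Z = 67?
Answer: -7996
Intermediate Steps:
44 - 120*Z = 44 - 120*67 = 44 - 8040 = -7996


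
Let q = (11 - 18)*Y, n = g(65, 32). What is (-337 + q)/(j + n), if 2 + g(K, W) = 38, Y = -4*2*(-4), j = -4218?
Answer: 11/82 ≈ 0.13415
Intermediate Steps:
Y = 32 (Y = -8*(-4) = 32)
g(K, W) = 36 (g(K, W) = -2 + 38 = 36)
n = 36
q = -224 (q = (11 - 18)*32 = -7*32 = -224)
(-337 + q)/(j + n) = (-337 - 224)/(-4218 + 36) = -561/(-4182) = -561*(-1/4182) = 11/82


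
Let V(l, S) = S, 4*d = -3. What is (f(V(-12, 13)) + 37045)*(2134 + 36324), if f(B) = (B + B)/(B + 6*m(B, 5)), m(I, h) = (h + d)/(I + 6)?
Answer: 776486748954/545 ≈ 1.4247e+9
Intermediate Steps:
d = -¾ (d = (¼)*(-3) = -¾ ≈ -0.75000)
m(I, h) = (-¾ + h)/(6 + I) (m(I, h) = (h - ¾)/(I + 6) = (-¾ + h)/(6 + I))
f(B) = 2*B/(B + 51/(2*(6 + B))) (f(B) = (B + B)/(B + 6*((-¾ + 5)/(6 + B))) = (2*B)/(B + 6*((17/4)/(6 + B))) = (2*B)/(B + 6*(17/(4*(6 + B)))) = (2*B)/(B + 51/(2*(6 + B))) = 2*B/(B + 51/(2*(6 + B))))
(f(V(-12, 13)) + 37045)*(2134 + 36324) = (4*13*(6 + 13)/(51 + 2*13*(6 + 13)) + 37045)*(2134 + 36324) = (4*13*19/(51 + 2*13*19) + 37045)*38458 = (4*13*19/(51 + 494) + 37045)*38458 = (4*13*19/545 + 37045)*38458 = (4*13*(1/545)*19 + 37045)*38458 = (988/545 + 37045)*38458 = (20190513/545)*38458 = 776486748954/545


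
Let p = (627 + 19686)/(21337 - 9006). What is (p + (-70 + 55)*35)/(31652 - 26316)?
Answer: -3226731/32899108 ≈ -0.098080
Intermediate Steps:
p = 20313/12331 ≈ 1.6473
(p + (-70 + 55)*35)/(31652 - 26316) = (20313/12331 + (-70 + 55)*35)/(31652 - 26316) = (20313/12331 - 15*35)/5336 = (20313/12331 - 525)*(1/5336) = -6453462/12331*1/5336 = -3226731/32899108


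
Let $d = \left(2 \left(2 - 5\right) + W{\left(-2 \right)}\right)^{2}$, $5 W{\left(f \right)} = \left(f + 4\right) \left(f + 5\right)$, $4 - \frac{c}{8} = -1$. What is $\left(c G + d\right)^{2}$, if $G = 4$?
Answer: $\frac{20939776}{625} \approx 33504.0$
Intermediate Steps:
$c = 40$ ($c = 32 - -8 = 32 + 8 = 40$)
$W{\left(f \right)} = \frac{\left(4 + f\right) \left(5 + f\right)}{5}$ ($W{\left(f \right)} = \frac{\left(f + 4\right) \left(f + 5\right)}{5} = \frac{\left(4 + f\right) \left(5 + f\right)}{5}$)
$d = \frac{576}{25}$ ($d = \left(2 \left(2 - 5\right) + \left(4 + \frac{\left(-2\right)^{2}}{5} + \frac{9}{5} \left(-2\right)\right)\right)^{2} = \left(2 \left(-3\right) + \left(4 + \frac{1}{5} \cdot 4 - \frac{18}{5}\right)\right)^{2} = \left(-6 + \left(4 + \frac{4}{5} - \frac{18}{5}\right)\right)^{2} = \left(-6 + \frac{6}{5}\right)^{2} = \left(- \frac{24}{5}\right)^{2} = \frac{576}{25} \approx 23.04$)
$\left(c G + d\right)^{2} = \left(40 \cdot 4 + \frac{576}{25}\right)^{2} = \left(160 + \frac{576}{25}\right)^{2} = \left(\frac{4576}{25}\right)^{2} = \frac{20939776}{625}$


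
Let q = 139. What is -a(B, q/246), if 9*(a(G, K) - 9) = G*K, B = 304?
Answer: -31091/1107 ≈ -28.086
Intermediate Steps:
a(G, K) = 9 + G*K/9 (a(G, K) = 9 + (G*K)/9 = 9 + G*K/9)
-a(B, q/246) = -(9 + (⅑)*304*(139/246)) = -(9 + 21128/1107) = -1*31091/1107 = -31091/1107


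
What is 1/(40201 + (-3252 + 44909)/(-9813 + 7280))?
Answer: 2533/101787476 ≈ 2.4885e-5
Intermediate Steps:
1/(40201 + (-3252 + 44909)/(-9813 + 7280)) = 1/(40201 + 41657/(-2533)) = 1/(40201 + 41657*(-1/2533)) = 1/(40201 - 41657/2533) = 1/(101787476/2533) = 2533/101787476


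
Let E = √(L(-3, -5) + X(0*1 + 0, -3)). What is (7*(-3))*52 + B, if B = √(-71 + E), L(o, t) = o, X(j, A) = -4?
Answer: -1092 + √(-71 + I*√7) ≈ -1091.8 + 8.4276*I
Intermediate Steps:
E = I*√7 (E = √(-3 - 4) = √(-7) = I*√7 ≈ 2.6458*I)
B = √(-71 + I*√7) ≈ 0.157 + 8.4276*I
(7*(-3))*52 + B = (7*(-3))*52 + √(-71 + I*√7) = -21*52 + √(-71 + I*√7) = -1092 + √(-71 + I*√7)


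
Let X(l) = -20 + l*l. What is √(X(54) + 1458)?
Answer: √4354 ≈ 65.985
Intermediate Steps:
X(l) = -20 + l²
√(X(54) + 1458) = √((-20 + 54²) + 1458) = √((-20 + 2916) + 1458) = √(2896 + 1458) = √4354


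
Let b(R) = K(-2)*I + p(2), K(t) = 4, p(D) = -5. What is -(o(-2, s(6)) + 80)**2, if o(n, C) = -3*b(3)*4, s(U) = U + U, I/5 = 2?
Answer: -115600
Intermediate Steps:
I = 10 (I = 5*2 = 10)
b(R) = 35 (b(R) = 4*10 - 5 = 40 - 5 = 35)
s(U) = 2*U
o(n, C) = -420 (o(n, C) = -3*35*4 = -105*4 = -420)
-(o(-2, s(6)) + 80)**2 = -(-420 + 80)**2 = -1*(-340)**2 = -1*115600 = -115600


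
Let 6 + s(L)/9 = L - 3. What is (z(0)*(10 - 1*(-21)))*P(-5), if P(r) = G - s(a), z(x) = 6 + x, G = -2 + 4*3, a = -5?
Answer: 25296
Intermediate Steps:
s(L) = -81 + 9*L (s(L) = -54 + 9*(L - 3) = -54 + 9*(-3 + L) = -54 + (-27 + 9*L) = -81 + 9*L)
G = 10 (G = -2 + 12 = 10)
P(r) = 136 (P(r) = 10 - (-81 + 9*(-5)) = 10 - (-81 - 45) = 10 - 1*(-126) = 10 + 126 = 136)
(z(0)*(10 - 1*(-21)))*P(-5) = ((6 + 0)*(10 - 1*(-21)))*136 = (6*(10 + 21))*136 = (6*31)*136 = 186*136 = 25296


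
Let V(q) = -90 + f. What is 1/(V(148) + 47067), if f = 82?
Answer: 1/47059 ≈ 2.1250e-5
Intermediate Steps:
V(q) = -8 (V(q) = -90 + 82 = -8)
1/(V(148) + 47067) = 1/(-8 + 47067) = 1/47059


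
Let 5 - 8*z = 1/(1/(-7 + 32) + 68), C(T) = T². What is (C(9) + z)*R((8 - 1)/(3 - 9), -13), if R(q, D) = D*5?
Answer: -9024665/1701 ≈ -5305.5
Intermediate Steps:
R(q, D) = 5*D
z = 1060/1701 (z = 5/8 - 1/(8*(1/(-7 + 32) + 68)) = 5/8 - 1/(8*(1/25 + 68)) = 5/8 - 1/(8*1701/25) = 5/8 - ⅛*25/1701 = 5/8 - 25/13608 = 1060/1701 ≈ 0.62316)
(C(9) + z)*R((8 - 1)/(3 - 9), -13) = (9² + 1060/1701)*(5*(-13)) = (81 + 1060/1701)*(-65) = (138841/1701)*(-65) = -9024665/1701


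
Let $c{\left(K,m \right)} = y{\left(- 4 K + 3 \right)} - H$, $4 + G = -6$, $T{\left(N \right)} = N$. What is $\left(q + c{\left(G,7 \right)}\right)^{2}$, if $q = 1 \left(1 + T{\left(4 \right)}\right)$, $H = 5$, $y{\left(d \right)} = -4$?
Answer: $16$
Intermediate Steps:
$G = -10$ ($G = -4 - 6 = -10$)
$c{\left(K,m \right)} = -9$ ($c{\left(K,m \right)} = -4 - 5 = -9$)
$q = 5$ ($q = 1 \left(1 + 4\right) = 1 \cdot 5 = 5$)
$\left(q + c{\left(G,7 \right)}\right)^{2} = \left(5 - 9\right)^{2} = \left(-4\right)^{2} = 16$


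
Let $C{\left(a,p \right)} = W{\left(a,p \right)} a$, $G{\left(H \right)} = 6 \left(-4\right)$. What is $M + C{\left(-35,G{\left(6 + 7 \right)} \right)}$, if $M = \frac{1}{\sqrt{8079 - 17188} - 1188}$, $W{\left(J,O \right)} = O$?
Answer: $\frac{1193179332}{1420453} - \frac{i \sqrt{9109}}{1420453} \approx 840.0 - 6.7191 \cdot 10^{-5} i$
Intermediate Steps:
$G{\left(H \right)} = -24$
$C{\left(a,p \right)} = a p$ ($C{\left(a,p \right)} = p a = a p$)
$M = \frac{1}{-1188 + i \sqrt{9109}}$ ($M = \frac{1}{\sqrt{-9109} - 1188} = \frac{1}{i \sqrt{9109} - 1188} = \frac{1}{-1188 + i \sqrt{9109}} \approx -0.00083635 - 6.7191 \cdot 10^{-5} i$)
$M + C{\left(-35,G{\left(6 + 7 \right)} \right)} = \left(- \frac{1188}{1420453} - \frac{i \sqrt{9109}}{1420453}\right) - -840 = \left(- \frac{1188}{1420453} - \frac{i \sqrt{9109}}{1420453}\right) + 840 = \frac{1193179332}{1420453} - \frac{i \sqrt{9109}}{1420453}$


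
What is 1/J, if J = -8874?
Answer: -1/8874 ≈ -0.00011269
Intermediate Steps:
1/J = 1/(-8874) = -1/8874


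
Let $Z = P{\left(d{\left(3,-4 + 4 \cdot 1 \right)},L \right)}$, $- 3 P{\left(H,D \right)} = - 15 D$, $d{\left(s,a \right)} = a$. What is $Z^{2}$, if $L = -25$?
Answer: $15625$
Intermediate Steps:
$P{\left(H,D \right)} = 5 D$ ($P{\left(H,D \right)} = - \frac{\left(-15\right) D}{3} = 5 D$)
$Z = -125$ ($Z = 5 \left(-25\right) = -125$)
$Z^{2} = \left(-125\right)^{2} = 15625$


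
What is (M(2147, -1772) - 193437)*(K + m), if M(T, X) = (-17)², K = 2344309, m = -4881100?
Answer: 489976108068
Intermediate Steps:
M(T, X) = 289
(M(2147, -1772) - 193437)*(K + m) = (289 - 193437)*(2344309 - 4881100) = -193148*(-2536791) = 489976108068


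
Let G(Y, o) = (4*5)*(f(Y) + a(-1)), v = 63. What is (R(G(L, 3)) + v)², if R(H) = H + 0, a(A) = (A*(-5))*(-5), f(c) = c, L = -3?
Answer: 247009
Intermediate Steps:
a(A) = 25*A (a(A) = -5*A*(-5) = 25*A)
G(Y, o) = -500 + 20*Y (G(Y, o) = (4*5)*(Y + 25*(-1)) = 20*(Y - 25) = 20*(-25 + Y) = -500 + 20*Y)
R(H) = H
(R(G(L, 3)) + v)² = ((-500 + 20*(-3)) + 63)² = ((-500 - 60) + 63)² = (-560 + 63)² = (-497)² = 247009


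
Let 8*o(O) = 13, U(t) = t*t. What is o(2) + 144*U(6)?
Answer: 41485/8 ≈ 5185.6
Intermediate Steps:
U(t) = t²
o(O) = 13/8 (o(O) = (⅛)*13 = 13/8)
o(2) + 144*U(6) = 13/8 + 144*6² = 13/8 + 144*36 = 13/8 + 5184 = 41485/8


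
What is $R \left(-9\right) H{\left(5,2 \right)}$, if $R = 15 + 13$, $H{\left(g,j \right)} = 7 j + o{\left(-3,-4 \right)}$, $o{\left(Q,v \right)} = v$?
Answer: $-2520$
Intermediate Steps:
$H{\left(g,j \right)} = -4 + 7 j$ ($H{\left(g,j \right)} = 7 j - 4 = -4 + 7 j$)
$R = 28$
$R \left(-9\right) H{\left(5,2 \right)} = 28 \left(-9\right) \left(-4 + 7 \cdot 2\right) = - 252 \left(-4 + 14\right) = \left(-252\right) 10 = -2520$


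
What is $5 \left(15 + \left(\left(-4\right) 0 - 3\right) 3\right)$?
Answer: $30$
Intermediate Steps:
$5 \left(15 + \left(\left(-4\right) 0 - 3\right) 3\right) = 5 \left(15 + \left(0 - 3\right) 3\right) = 5 \left(15 - 9\right) = 5 \cdot 6 = 30$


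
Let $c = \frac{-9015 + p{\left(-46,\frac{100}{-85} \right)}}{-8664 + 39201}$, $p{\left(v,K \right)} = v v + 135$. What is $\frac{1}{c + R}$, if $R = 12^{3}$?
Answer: $\frac{30537}{52761172} \approx 0.00057878$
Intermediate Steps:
$p{\left(v,K \right)} = 135 + v^{2}$ ($p{\left(v,K \right)} = v^{2} + 135 = 135 + v^{2}$)
$R = 1728$
$c = - \frac{6764}{30537}$ ($c = \frac{-9015 + \left(135 + \left(-46\right)^{2}\right)}{-8664 + 39201} = \frac{-9015 + \left(135 + 2116\right)}{30537} = \left(-9015 + 2251\right) \frac{1}{30537} = \left(-6764\right) \frac{1}{30537} = - \frac{6764}{30537} \approx -0.2215$)
$\frac{1}{c + R} = \frac{1}{- \frac{6764}{30537} + 1728} = \frac{1}{\frac{52761172}{30537}} = \frac{30537}{52761172}$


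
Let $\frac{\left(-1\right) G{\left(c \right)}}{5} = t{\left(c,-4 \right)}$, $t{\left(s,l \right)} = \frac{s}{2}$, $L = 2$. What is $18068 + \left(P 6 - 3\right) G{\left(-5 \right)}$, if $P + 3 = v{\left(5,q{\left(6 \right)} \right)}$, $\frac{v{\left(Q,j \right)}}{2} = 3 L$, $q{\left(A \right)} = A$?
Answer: $\frac{37411}{2} \approx 18706.0$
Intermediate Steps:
$t{\left(s,l \right)} = \frac{s}{2}$ ($t{\left(s,l \right)} = s \frac{1}{2} = \frac{s}{2}$)
$v{\left(Q,j \right)} = 12$ ($v{\left(Q,j \right)} = 2 \cdot 3 \cdot 2 = 2 \cdot 6 = 12$)
$P = 9$ ($P = -3 + 12 = 9$)
$G{\left(c \right)} = - \frac{5 c}{2}$ ($G{\left(c \right)} = - 5 \frac{c}{2} = - \frac{5 c}{2}$)
$18068 + \left(P 6 - 3\right) G{\left(-5 \right)} = 18068 + \left(9 \cdot 6 - 3\right) \left(\left(- \frac{5}{2}\right) \left(-5\right)\right) = 18068 + \left(54 - 3\right) \frac{25}{2} = 18068 + 51 \cdot \frac{25}{2} = 18068 + \frac{1275}{2} = \frac{37411}{2}$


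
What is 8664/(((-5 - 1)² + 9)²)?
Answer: 2888/675 ≈ 4.2785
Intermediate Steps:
8664/(((-5 - 1)² + 9)²) = 8664/(((-6)² + 9)²) = 8664/((36 + 9)²) = 8664/(45²) = 8664/2025 = 8664*(1/2025) = 2888/675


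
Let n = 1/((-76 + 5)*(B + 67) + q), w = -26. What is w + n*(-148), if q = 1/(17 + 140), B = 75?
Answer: -41131462/1582873 ≈ -25.985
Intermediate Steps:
q = 1/157 ≈ 0.0063694
n = -157/1582873 (n = 1/((-76 + 5)*(75 + 67) + 1/157) = 1/(-71*142 + 1/157) = 1/(-10082 + 1/157) = 1/(-1582873/157) = -157/1582873 ≈ -9.9187e-5)
w + n*(-148) = -26 - 157/1582873*(-148) = -26 + 23236/1582873 = -41131462/1582873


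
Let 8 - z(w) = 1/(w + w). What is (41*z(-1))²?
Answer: 485809/4 ≈ 1.2145e+5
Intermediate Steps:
z(w) = 8 - 1/(2*w) (z(w) = 8 - 1/(w + w) = 8 - 1/(2*w))
(41*z(-1))² = (41*(8 - ½/(-1)))² = (41*(8 - ½*(-1)))² = (41*(8 + ½))² = (41*(17/2))² = (697/2)² = 485809/4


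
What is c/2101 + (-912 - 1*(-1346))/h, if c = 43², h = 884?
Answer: 1273175/928642 ≈ 1.3710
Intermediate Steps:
c = 1849
c/2101 + (-912 - 1*(-1346))/h = 1849/2101 + (-912 - 1*(-1346))/884 = 1849*(1/2101) + (-912 + 1346)*(1/884) = 1849/2101 + 434*(1/884) = 1849/2101 + 217/442 = 1273175/928642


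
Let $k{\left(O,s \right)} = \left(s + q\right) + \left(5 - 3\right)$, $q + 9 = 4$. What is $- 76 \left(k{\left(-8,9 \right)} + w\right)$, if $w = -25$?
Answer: $1444$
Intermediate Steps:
$q = -5$ ($q = -9 + 4 = -5$)
$k{\left(O,s \right)} = -3 + s$ ($k{\left(O,s \right)} = \left(s - 5\right) + \left(5 - 3\right) = \left(-5 + s\right) + \left(5 - 3\right) = \left(-5 + s\right) + 2 = -3 + s$)
$- 76 \left(k{\left(-8,9 \right)} + w\right) = - 76 \left(\left(-3 + 9\right) - 25\right) = - 76 \left(6 - 25\right) = \left(-76\right) \left(-19\right) = 1444$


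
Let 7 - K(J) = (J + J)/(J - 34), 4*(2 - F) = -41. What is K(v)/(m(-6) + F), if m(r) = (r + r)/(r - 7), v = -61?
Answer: 28236/65075 ≈ 0.43390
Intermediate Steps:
F = 49/4 (F = 2 - ¼*(-41) = 2 + 41/4 = 49/4 ≈ 12.250)
K(J) = 7 - 2*J/(-34 + J) (K(J) = 7 - (J + J)/(J - 34) = 7 - 2*J/(-34 + J))
m(r) = 2*r/(-7 + r) (m(r) = (2*r)/(-7 + r) = 2*r/(-7 + r))
K(v)/(m(-6) + F) = ((-238 + 5*(-61))/(-34 - 61))/(2*(-6)/(-7 - 6) + 49/4) = ((-238 - 305)/(-95))/(2*(-6)/(-13) + 49/4) = (-1/95*(-543))/(2*(-6)*(-1/13) + 49/4) = (543/95)/(12/13 + 49/4) = (543/95)/(685/52) = (52/685)*(543/95) = 28236/65075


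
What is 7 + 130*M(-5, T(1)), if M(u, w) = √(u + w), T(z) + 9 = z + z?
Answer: 7 + 260*I*√3 ≈ 7.0 + 450.33*I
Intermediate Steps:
T(z) = -9 + 2*z (T(z) = -9 + (z + z) = -9 + 2*z)
7 + 130*M(-5, T(1)) = 7 + 130*√(-5 + (-9 + 2*1)) = 7 + 130*√(-5 + (-9 + 2)) = 7 + 130*√(-5 - 7) = 7 + 130*√(-12) = 7 + 130*(2*I*√3) = 7 + 260*I*√3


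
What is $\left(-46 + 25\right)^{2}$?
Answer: $441$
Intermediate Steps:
$\left(-46 + 25\right)^{2} = \left(-21\right)^{2} = 441$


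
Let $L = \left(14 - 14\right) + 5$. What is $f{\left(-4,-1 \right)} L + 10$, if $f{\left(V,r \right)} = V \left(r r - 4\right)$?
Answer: $70$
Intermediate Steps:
$f{\left(V,r \right)} = V \left(-4 + r^{2}\right)$ ($f{\left(V,r \right)} = V \left(r^{2} - 4\right) = V \left(-4 + r^{2}\right)$)
$L = 5$ ($L = 0 + 5 = 5$)
$f{\left(-4,-1 \right)} L + 10 = - 4 \left(-4 + \left(-1\right)^{2}\right) 5 + 10 = - 4 \left(-4 + 1\right) 5 + 10 = \left(-4\right) \left(-3\right) 5 + 10 = 12 \cdot 5 + 10 = 60 + 10 = 70$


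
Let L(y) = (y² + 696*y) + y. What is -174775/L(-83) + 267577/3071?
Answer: 170758953/1885594 ≈ 90.560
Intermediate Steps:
L(y) = y² + 697*y
-174775/L(-83) + 267577/3071 = -174775*(-1/(83*(697 - 83))) + 267577/3071 = -174775/((-83*614)) + 267577*(1/3071) = -174775/(-50962) + 267577/3071 = -174775*(-1/50962) + 267577/3071 = 174775/50962 + 267577/3071 = 170758953/1885594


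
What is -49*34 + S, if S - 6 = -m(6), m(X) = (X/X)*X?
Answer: -1666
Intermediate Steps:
m(X) = X (m(X) = 1*X = X)
S = 0 (S = 6 - 1*6 = 6 - 6 = 0)
-49*34 + S = -49*34 + 0 = -1666 + 0 = -1666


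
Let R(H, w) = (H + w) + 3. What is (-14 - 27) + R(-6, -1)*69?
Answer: -317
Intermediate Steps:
R(H, w) = 3 + H + w
(-14 - 27) + R(-6, -1)*69 = (-14 - 27) + (3 - 6 - 1)*69 = -41 - 4*69 = -41 - 276 = -317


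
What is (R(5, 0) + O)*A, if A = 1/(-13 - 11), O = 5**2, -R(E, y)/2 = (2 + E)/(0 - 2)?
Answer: -4/3 ≈ -1.3333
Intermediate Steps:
R(E, y) = 2 + E (R(E, y) = -2*(2 + E)/(0 - 2) = -2*(2 + E)/(-2) = -2*(2 + E)*(-1)/2 = -2*(-1 - E/2) = 2 + E)
O = 25
A = -1/24 (A = 1/(-24) = -1/24 ≈ -0.041667)
(R(5, 0) + O)*A = ((2 + 5) + 25)*(-1/24) = (7 + 25)*(-1/24) = 32*(-1/24) = -4/3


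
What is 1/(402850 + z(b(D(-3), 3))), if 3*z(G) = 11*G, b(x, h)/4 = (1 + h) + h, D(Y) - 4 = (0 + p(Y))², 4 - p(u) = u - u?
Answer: 3/1208858 ≈ 2.4817e-6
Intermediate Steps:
p(u) = 4 (p(u) = 4 - (u - u) = 4 - 1*0 = 4 + 0 = 4)
D(Y) = 20 (D(Y) = 4 + (0 + 4)² = 4 + 4² = 4 + 16 = 20)
b(x, h) = 4 + 8*h (b(x, h) = 4*((1 + h) + h) = 4*(1 + 2*h) = 4 + 8*h)
z(G) = 11*G/3 (z(G) = (11*G)/3 = 11*G/3)
1/(402850 + z(b(D(-3), 3))) = 1/(402850 + 11*(4 + 8*3)/3) = 1/(402850 + 11*(4 + 24)/3) = 1/(402850 + (11/3)*28) = 1/(402850 + 308/3) = 1/(1208858/3) = 3/1208858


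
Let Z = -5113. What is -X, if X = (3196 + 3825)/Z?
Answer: 7021/5113 ≈ 1.3732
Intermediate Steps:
X = -7021/5113 (X = (3196 + 3825)/(-5113) = 7021*(-1/5113) = -7021/5113 ≈ -1.3732)
-X = -1*(-7021/5113) = 7021/5113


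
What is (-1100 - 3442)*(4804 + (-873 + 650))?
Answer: -20806902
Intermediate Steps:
(-1100 - 3442)*(4804 + (-873 + 650)) = -4542*(4804 - 223) = -4542*4581 = -20806902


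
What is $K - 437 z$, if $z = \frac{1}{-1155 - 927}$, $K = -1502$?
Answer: $- \frac{3126727}{2082} \approx -1501.8$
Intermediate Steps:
$z = - \frac{1}{2082}$ ($z = \frac{1}{-2082} = - \frac{1}{2082} \approx -0.00048031$)
$K - 437 z = -1502 - - \frac{437}{2082} = -1502 + \frac{437}{2082} = - \frac{3126727}{2082}$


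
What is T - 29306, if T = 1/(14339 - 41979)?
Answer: -810017841/27640 ≈ -29306.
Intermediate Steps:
T = -1/27640 (T = 1/(-27640) = -1/27640 ≈ -3.6179e-5)
T - 29306 = -1/27640 - 29306 = -810017841/27640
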